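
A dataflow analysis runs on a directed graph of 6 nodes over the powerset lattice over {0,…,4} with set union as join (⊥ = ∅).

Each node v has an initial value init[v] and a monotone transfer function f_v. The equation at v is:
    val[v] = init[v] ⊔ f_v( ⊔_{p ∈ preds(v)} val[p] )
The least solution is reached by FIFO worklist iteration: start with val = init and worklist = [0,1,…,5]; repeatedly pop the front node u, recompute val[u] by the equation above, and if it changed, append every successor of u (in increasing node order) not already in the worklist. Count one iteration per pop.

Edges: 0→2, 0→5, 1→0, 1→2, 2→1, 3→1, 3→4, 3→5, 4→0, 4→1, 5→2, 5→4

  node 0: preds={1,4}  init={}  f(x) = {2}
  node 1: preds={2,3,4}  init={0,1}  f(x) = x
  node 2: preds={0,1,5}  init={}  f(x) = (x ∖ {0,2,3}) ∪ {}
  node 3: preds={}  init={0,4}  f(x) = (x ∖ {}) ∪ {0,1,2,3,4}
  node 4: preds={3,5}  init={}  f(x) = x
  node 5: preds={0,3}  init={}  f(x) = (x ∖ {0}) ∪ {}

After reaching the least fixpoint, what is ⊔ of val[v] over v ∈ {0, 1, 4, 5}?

{0,1,2,3,4}

Worklist (11 pops):
  #1 pop 0: in={0,1} → {2} (was {}); enqueue []
  #2 pop 1: in={0,4} → {0,1,4} (was {0,1}); enqueue [0]
  #3 pop 2: in={0,1,2,4} → {1,4} (was {}); enqueue [1]
  #4 pop 3: in={} → {0,1,2,3,4} (was {0,4}); enqueue []
  #5 pop 4: in={0,1,2,3,4} → {0,1,2,3,4} (was {}); enqueue []
  #6 pop 5: in={0,1,2,3,4} → {1,2,3,4} (was {}); enqueue [2,4]
  #7 pop 0: in={0,1,2,3,4} → {2} (no change)
  #8 pop 1: in={0,1,2,3,4} → {0,1,2,3,4} (was {0,1,4}); enqueue [0]
  #9 pop 2: in={0,1,2,3,4} → {1,4} (no change)
  #10 pop 4: in={0,1,2,3,4} → {0,1,2,3,4} (no change)
  #11 pop 0: in={0,1,2,3,4} → {2} (no change)

Fixpoint:
  val[0] = {2}
  val[1] = {0,1,2,3,4}
  val[2] = {1,4}
  val[3] = {0,1,2,3,4}
  val[4] = {0,1,2,3,4}
  val[5] = {1,2,3,4}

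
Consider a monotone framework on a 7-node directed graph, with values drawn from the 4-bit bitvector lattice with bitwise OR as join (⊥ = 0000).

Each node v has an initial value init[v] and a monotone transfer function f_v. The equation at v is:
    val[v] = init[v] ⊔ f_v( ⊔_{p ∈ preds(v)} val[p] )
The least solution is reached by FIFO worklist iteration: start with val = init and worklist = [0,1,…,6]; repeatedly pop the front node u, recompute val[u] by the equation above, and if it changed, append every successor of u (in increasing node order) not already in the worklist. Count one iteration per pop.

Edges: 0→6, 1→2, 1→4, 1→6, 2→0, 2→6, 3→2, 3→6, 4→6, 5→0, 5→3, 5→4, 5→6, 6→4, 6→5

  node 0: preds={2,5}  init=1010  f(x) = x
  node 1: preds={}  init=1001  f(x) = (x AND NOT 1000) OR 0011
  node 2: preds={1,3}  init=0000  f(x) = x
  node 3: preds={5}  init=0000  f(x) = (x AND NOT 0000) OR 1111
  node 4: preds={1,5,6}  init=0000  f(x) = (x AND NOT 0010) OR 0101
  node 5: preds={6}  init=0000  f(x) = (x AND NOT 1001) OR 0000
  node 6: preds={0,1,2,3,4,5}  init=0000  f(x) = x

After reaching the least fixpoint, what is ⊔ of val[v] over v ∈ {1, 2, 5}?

1111

Worklist (16 pops):
  #1 pop 0: in=0000 → 1010 (no change)
  #2 pop 1: in=0000 → 1011 (was 1001); enqueue []
  #3 pop 2: in=1011 → 1011 (was 0000); enqueue [0]
  #4 pop 3: in=0000 → 1111 (was 0000); enqueue [2]
  #5 pop 4: in=1011 → 1101 (was 0000); enqueue []
  #6 pop 5: in=0000 → 0000 (no change)
  #7 pop 6: in=1111 → 1111 (was 0000); enqueue [4,5]
  #8 pop 0: in=1011 → 1011 (was 1010); enqueue [6]
  #9 pop 2: in=1111 → 1111 (was 1011); enqueue [0]
  #10 pop 4: in=1111 → 1101 (no change)
  #11 pop 5: in=1111 → 0110 (was 0000); enqueue [3,4]
  #12 pop 6: in=1111 → 1111 (no change)
  #13 pop 0: in=1111 → 1111 (was 1011); enqueue [6]
  #14 pop 3: in=0110 → 1111 (no change)
  #15 pop 4: in=1111 → 1101 (no change)
  #16 pop 6: in=1111 → 1111 (no change)

Fixpoint:
  val[0] = 1111
  val[1] = 1011
  val[2] = 1111
  val[3] = 1111
  val[4] = 1101
  val[5] = 0110
  val[6] = 1111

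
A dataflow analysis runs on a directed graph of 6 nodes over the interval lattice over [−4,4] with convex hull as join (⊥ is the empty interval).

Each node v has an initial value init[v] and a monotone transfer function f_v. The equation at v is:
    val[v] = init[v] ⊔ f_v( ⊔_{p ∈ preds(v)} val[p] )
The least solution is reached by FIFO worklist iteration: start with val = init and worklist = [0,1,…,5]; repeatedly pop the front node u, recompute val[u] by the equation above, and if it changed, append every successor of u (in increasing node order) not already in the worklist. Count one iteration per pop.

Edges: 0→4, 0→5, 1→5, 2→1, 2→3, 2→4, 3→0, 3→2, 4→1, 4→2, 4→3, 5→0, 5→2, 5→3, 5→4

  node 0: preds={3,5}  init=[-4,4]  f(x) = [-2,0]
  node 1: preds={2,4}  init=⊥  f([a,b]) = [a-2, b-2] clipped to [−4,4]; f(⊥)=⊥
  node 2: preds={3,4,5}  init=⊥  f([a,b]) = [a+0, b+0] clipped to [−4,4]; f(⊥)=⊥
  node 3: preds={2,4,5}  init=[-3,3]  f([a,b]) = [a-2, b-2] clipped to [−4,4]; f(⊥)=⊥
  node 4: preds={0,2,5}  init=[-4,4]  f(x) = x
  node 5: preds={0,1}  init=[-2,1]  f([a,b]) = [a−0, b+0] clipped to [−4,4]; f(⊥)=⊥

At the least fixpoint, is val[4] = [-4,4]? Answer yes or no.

yes

Worklist (11 pops):
  #1 pop 0: in=[-3,3] → [-4,4] (no change)
  #2 pop 1: in=[-4,4] → [-4,2] (was ⊥); enqueue []
  #3 pop 2: in=[-4,4] → [-4,4] (was ⊥); enqueue [1]
  #4 pop 3: in=[-4,4] → [-4,3] (was [-3,3]); enqueue [0,2]
  #5 pop 4: in=[-4,4] → [-4,4] (no change)
  #6 pop 5: in=[-4,4] → [-4,4] (was [-2,1]); enqueue [3,4]
  #7 pop 1: in=[-4,4] → [-4,2] (no change)
  #8 pop 0: in=[-4,4] → [-4,4] (no change)
  #9 pop 2: in=[-4,4] → [-4,4] (no change)
  #10 pop 3: in=[-4,4] → [-4,3] (no change)
  #11 pop 4: in=[-4,4] → [-4,4] (no change)

Fixpoint:
  val[0] = [-4,4]
  val[1] = [-4,2]
  val[2] = [-4,4]
  val[3] = [-4,3]
  val[4] = [-4,4]
  val[5] = [-4,4]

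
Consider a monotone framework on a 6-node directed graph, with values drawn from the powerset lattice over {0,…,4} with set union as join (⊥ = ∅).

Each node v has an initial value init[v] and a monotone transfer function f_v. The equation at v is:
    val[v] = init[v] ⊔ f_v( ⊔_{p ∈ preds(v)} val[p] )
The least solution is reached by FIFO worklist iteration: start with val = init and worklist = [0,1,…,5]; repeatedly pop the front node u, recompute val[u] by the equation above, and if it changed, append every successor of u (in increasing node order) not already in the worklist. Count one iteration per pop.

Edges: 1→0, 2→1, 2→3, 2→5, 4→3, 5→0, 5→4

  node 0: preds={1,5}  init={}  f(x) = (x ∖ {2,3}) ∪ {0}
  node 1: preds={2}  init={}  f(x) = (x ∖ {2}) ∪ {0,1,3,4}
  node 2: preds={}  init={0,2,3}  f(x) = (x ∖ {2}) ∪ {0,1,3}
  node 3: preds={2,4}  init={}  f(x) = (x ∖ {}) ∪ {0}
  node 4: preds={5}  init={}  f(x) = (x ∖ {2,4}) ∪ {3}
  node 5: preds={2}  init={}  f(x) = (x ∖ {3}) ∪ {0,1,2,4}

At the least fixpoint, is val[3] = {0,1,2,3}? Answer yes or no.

Worklist (11 pops):
  #1 pop 0: in={} → {0} (was {}); enqueue []
  #2 pop 1: in={0,2,3} → {0,1,3,4} (was {}); enqueue [0]
  #3 pop 2: in={} → {0,1,2,3} (was {0,2,3}); enqueue [1]
  #4 pop 3: in={0,1,2,3} → {0,1,2,3} (was {}); enqueue []
  #5 pop 4: in={} → {3} (was {}); enqueue [3]
  #6 pop 5: in={0,1,2,3} → {0,1,2,4} (was {}); enqueue [4]
  #7 pop 0: in={0,1,2,3,4} → {0,1,4} (was {0}); enqueue []
  #8 pop 1: in={0,1,2,3} → {0,1,3,4} (no change)
  #9 pop 3: in={0,1,2,3} → {0,1,2,3} (no change)
  #10 pop 4: in={0,1,2,4} → {0,1,3} (was {3}); enqueue [3]
  #11 pop 3: in={0,1,2,3} → {0,1,2,3} (no change)

Fixpoint:
  val[0] = {0,1,4}
  val[1] = {0,1,3,4}
  val[2] = {0,1,2,3}
  val[3] = {0,1,2,3}
  val[4] = {0,1,3}
  val[5] = {0,1,2,4}

yes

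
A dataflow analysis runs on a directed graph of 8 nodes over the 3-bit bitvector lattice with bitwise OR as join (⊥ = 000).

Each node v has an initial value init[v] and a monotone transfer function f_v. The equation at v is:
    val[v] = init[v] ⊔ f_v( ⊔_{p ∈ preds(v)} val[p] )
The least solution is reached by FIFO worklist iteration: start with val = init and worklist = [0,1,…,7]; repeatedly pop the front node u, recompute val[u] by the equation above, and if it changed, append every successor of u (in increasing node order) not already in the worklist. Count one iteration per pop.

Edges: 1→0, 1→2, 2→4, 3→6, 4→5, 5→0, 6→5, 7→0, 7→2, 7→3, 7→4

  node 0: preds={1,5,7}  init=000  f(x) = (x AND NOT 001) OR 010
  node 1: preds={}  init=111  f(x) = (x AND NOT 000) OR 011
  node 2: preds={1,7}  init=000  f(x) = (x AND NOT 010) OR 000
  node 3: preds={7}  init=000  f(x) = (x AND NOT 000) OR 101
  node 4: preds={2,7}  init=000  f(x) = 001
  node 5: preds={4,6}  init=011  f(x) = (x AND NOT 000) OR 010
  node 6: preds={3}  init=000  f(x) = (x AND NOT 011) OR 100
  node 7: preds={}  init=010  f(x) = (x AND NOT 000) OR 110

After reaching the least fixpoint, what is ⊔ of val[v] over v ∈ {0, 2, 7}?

111

Iteration log — 13 steps:
  step 1. node 0  ⊔preds=111  new=110  old=000  +wl: 
  step 2. node 1  ⊔preds=000  new=111  stable
  step 3. node 2  ⊔preds=111  new=101  old=000  +wl: 
  step 4. node 3  ⊔preds=010  new=111  old=000  +wl: 
  step 5. node 4  ⊔preds=111  new=001  old=000  +wl: 
  step 6. node 5  ⊔preds=001  new=011  stable
  step 7. node 6  ⊔preds=111  new=100  old=000  +wl: 5
  step 8. node 7  ⊔preds=000  new=110  old=010  +wl: 0,2,3,4
  step 9. node 5  ⊔preds=101  new=111  old=011  +wl: 
  step 10. node 0  ⊔preds=111  new=110  stable
  step 11. node 2  ⊔preds=111  new=101  stable
  step 12. node 3  ⊔preds=110  new=111  stable
  step 13. node 4  ⊔preds=111  new=001  stable

Least fixpoint reached:
  node 0: 110
  node 1: 111
  node 2: 101
  node 3: 111
  node 4: 001
  node 5: 111
  node 6: 100
  node 7: 110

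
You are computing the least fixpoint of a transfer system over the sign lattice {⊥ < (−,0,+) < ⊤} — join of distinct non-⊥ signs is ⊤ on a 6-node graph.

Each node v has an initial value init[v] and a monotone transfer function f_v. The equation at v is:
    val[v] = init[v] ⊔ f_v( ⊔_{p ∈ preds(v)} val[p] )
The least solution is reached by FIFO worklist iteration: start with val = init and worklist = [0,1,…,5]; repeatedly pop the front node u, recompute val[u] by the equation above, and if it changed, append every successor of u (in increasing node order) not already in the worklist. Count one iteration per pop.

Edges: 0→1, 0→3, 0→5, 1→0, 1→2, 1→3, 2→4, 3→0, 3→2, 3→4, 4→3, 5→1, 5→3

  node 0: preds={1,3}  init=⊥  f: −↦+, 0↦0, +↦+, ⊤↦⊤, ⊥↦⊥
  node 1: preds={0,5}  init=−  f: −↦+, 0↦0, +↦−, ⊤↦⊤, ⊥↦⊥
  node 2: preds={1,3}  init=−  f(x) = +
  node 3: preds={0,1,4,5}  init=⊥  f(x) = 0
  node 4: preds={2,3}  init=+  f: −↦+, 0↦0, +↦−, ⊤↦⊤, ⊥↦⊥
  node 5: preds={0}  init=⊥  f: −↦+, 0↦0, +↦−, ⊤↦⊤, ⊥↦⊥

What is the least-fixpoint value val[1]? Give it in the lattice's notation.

⊤

Worklist (15 pops):
  #1 pop 0: in=− → + (was ⊥); enqueue []
  #2 pop 1: in=+ → − (no change)
  #3 pop 2: in=− → ⊤ (was −); enqueue []
  #4 pop 3: in=⊤ → 0 (was ⊥); enqueue [0,2]
  #5 pop 4: in=⊤ → ⊤ (was +); enqueue [3]
  #6 pop 5: in=+ → − (was ⊥); enqueue [1]
  #7 pop 0: in=⊤ → ⊤ (was +); enqueue [5]
  #8 pop 2: in=⊤ → ⊤ (no change)
  #9 pop 3: in=⊤ → 0 (no change)
  #10 pop 1: in=⊤ → ⊤ (was −); enqueue [0,2,3]
  #11 pop 5: in=⊤ → ⊤ (was −); enqueue [1]
  #12 pop 0: in=⊤ → ⊤ (no change)
  #13 pop 2: in=⊤ → ⊤ (no change)
  #14 pop 3: in=⊤ → 0 (no change)
  #15 pop 1: in=⊤ → ⊤ (no change)

Fixpoint:
  val[0] = ⊤
  val[1] = ⊤
  val[2] = ⊤
  val[3] = 0
  val[4] = ⊤
  val[5] = ⊤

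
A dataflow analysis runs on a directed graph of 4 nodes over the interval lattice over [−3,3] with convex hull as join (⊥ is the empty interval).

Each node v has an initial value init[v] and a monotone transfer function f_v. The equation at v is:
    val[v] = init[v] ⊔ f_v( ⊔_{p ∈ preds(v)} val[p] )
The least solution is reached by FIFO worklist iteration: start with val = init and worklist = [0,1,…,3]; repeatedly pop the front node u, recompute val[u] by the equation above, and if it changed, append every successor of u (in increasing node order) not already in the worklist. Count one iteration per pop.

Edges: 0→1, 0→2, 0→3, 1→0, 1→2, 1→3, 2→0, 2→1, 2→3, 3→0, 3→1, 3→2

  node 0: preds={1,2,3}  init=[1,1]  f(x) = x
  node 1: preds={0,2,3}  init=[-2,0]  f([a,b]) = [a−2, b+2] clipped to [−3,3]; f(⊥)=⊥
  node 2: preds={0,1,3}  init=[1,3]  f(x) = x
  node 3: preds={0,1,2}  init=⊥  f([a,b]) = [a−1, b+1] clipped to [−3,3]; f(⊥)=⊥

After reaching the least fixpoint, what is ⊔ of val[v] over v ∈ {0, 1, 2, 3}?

[-3,3]

Iteration log — 8 steps:
  step 1. node 0  ⊔preds=[-2,3]  new=[-2,3]  old=[1,1]  +wl: 
  step 2. node 1  ⊔preds=[-2,3]  new=[-3,3]  old=[-2,0]  +wl: 0
  step 3. node 2  ⊔preds=[-3,3]  new=[-3,3]  old=[1,3]  +wl: 1
  step 4. node 3  ⊔preds=[-3,3]  new=[-3,3]  old=⊥  +wl: 2
  step 5. node 0  ⊔preds=[-3,3]  new=[-3,3]  old=[-2,3]  +wl: 3
  step 6. node 1  ⊔preds=[-3,3]  new=[-3,3]  stable
  step 7. node 2  ⊔preds=[-3,3]  new=[-3,3]  stable
  step 8. node 3  ⊔preds=[-3,3]  new=[-3,3]  stable

Least fixpoint reached:
  node 0: [-3,3]
  node 1: [-3,3]
  node 2: [-3,3]
  node 3: [-3,3]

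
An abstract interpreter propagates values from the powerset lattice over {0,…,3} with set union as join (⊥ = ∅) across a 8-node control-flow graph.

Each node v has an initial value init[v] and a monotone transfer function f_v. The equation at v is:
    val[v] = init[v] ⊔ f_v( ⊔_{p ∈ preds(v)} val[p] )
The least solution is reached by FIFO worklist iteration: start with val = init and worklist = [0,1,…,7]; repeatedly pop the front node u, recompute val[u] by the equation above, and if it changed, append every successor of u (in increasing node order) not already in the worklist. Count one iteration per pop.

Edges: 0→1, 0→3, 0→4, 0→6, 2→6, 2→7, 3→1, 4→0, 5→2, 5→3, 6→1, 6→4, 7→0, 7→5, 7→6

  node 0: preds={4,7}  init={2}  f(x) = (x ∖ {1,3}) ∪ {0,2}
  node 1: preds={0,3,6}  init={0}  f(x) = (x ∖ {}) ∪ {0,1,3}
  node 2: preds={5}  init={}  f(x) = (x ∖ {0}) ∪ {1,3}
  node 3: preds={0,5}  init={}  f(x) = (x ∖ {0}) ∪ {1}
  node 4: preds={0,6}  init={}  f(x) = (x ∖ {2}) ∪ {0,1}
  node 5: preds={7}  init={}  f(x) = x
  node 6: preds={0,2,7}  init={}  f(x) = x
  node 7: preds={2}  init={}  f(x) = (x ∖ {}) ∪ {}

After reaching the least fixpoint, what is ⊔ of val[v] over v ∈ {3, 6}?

{0,1,2,3}

Worklist (17 pops):
  #1 pop 0: in={} → {0,2} (was {2}); enqueue []
  #2 pop 1: in={0,2} → {0,1,2,3} (was {0}); enqueue []
  #3 pop 2: in={} → {1,3} (was {}); enqueue []
  #4 pop 3: in={0,2} → {1,2} (was {}); enqueue [1]
  #5 pop 4: in={0,2} → {0,1} (was {}); enqueue [0]
  #6 pop 5: in={} → {} (no change)
  #7 pop 6: in={0,1,2,3} → {0,1,2,3} (was {}); enqueue [4]
  #8 pop 7: in={1,3} → {1,3} (was {}); enqueue [5,6]
  #9 pop 1: in={0,1,2,3} → {0,1,2,3} (no change)
  #10 pop 0: in={0,1,3} → {0,2} (no change)
  #11 pop 4: in={0,1,2,3} → {0,1,3} (was {0,1}); enqueue [0]
  #12 pop 5: in={1,3} → {1,3} (was {}); enqueue [2,3]
  #13 pop 6: in={0,1,2,3} → {0,1,2,3} (no change)
  #14 pop 0: in={0,1,3} → {0,2} (no change)
  #15 pop 2: in={1,3} → {1,3} (no change)
  #16 pop 3: in={0,1,2,3} → {1,2,3} (was {1,2}); enqueue [1]
  #17 pop 1: in={0,1,2,3} → {0,1,2,3} (no change)

Fixpoint:
  val[0] = {0,2}
  val[1] = {0,1,2,3}
  val[2] = {1,3}
  val[3] = {1,2,3}
  val[4] = {0,1,3}
  val[5] = {1,3}
  val[6] = {0,1,2,3}
  val[7] = {1,3}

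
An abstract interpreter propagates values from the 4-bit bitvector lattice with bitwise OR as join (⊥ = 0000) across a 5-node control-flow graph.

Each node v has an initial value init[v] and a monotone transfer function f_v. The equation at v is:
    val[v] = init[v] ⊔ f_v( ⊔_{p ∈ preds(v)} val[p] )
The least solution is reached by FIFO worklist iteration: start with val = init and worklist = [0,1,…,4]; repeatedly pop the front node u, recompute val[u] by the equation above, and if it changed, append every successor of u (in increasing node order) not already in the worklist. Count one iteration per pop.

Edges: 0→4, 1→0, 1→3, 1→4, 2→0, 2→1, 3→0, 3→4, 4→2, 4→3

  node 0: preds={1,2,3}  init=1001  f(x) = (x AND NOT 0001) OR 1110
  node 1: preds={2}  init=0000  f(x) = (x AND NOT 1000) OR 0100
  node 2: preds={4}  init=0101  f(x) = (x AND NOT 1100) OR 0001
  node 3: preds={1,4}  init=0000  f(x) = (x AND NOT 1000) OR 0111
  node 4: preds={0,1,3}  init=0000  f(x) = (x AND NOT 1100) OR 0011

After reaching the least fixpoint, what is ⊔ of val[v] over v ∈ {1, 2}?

Trace (13 dequeues):
  [1] u=0 | in 0101 | out 1111 | prev 1001 | push {}
  [2] u=1 | in 0101 | out 0101 | prev 0000 | push {0}
  [3] u=2 | in 0000 | out 0101 | ==
  [4] u=3 | in 0101 | out 0111 | prev 0000 | push {}
  [5] u=4 | in 1111 | out 0011 | prev 0000 | push {2,3}
  [6] u=0 | in 0111 | out 1111 | ==
  [7] u=2 | in 0011 | out 0111 | prev 0101 | push {0,1}
  [8] u=3 | in 0111 | out 0111 | ==
  [9] u=0 | in 0111 | out 1111 | ==
  [10] u=1 | in 0111 | out 0111 | prev 0101 | push {0,3,4}
  [11] u=0 | in 0111 | out 1111 | ==
  [12] u=3 | in 0111 | out 0111 | ==
  [13] u=4 | in 1111 | out 0011 | ==

Converged values:
  [0] 1111
  [1] 0111
  [2] 0111
  [3] 0111
  [4] 0011

0111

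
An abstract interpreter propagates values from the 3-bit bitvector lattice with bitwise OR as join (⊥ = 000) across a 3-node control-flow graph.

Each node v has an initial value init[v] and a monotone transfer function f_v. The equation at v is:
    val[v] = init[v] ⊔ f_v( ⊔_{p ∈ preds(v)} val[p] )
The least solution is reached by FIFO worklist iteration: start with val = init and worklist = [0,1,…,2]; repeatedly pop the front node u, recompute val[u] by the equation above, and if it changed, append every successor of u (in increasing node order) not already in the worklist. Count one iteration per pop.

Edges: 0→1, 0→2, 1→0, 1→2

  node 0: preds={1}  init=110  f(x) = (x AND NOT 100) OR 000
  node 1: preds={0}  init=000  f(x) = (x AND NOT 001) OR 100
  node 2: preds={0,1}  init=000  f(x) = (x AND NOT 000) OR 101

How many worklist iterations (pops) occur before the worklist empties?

Iteration log — 4 steps:
  step 1. node 0  ⊔preds=000  new=110  stable
  step 2. node 1  ⊔preds=110  new=110  old=000  +wl: 0
  step 3. node 2  ⊔preds=110  new=111  old=000  +wl: 
  step 4. node 0  ⊔preds=110  new=110  stable

Least fixpoint reached:
  node 0: 110
  node 1: 110
  node 2: 111

4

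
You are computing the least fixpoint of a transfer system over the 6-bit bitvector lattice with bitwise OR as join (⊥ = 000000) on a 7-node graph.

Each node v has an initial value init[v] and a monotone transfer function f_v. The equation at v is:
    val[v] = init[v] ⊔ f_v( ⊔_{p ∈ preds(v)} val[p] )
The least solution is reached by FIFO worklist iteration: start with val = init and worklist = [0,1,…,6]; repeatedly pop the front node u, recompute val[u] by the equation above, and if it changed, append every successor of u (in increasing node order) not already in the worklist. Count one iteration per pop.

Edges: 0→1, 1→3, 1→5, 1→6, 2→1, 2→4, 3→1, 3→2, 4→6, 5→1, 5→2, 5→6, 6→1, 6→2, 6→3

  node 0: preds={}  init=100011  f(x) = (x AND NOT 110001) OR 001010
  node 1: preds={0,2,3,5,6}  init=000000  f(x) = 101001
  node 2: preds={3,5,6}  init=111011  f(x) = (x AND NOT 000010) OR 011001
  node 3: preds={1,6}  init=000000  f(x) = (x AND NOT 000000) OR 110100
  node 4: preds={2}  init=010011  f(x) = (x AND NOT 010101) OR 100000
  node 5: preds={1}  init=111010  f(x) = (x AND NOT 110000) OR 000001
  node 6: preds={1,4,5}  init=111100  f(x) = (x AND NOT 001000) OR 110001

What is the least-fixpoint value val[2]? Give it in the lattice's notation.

Trace (12 dequeues):
  [1] u=0 | in 000000 | out 101011 | prev 100011 | push {}
  [2] u=1 | in 111111 | out 101001 | prev 000000 | push {}
  [3] u=2 | in 111110 | out 111111 | prev 111011 | push {1}
  [4] u=3 | in 111101 | out 111101 | prev 000000 | push {2}
  [5] u=4 | in 111111 | out 111011 | prev 010011 | push {}
  [6] u=5 | in 101001 | out 111011 | prev 111010 | push {}
  [7] u=6 | in 111011 | out 111111 | prev 111100 | push {3}
  [8] u=1 | in 111111 | out 101001 | ==
  [9] u=2 | in 111111 | out 111111 | ==
  [10] u=3 | in 111111 | out 111111 | prev 111101 | push {1,2}
  [11] u=1 | in 111111 | out 101001 | ==
  [12] u=2 | in 111111 | out 111111 | ==

Converged values:
  [0] 101011
  [1] 101001
  [2] 111111
  [3] 111111
  [4] 111011
  [5] 111011
  [6] 111111

111111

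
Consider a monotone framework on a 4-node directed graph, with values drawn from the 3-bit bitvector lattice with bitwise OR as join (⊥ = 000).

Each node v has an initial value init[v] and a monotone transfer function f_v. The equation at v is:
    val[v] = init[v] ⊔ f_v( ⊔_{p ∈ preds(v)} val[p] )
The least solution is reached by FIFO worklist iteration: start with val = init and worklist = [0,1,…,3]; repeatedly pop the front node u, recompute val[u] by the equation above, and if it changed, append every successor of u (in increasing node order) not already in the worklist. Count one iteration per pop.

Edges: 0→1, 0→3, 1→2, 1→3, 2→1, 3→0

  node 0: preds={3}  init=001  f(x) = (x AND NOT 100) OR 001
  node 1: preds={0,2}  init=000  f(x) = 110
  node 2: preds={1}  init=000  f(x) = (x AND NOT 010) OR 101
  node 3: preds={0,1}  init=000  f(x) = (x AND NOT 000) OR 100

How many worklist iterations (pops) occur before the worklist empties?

8

Iteration log — 8 steps:
  step 1. node 0  ⊔preds=000  new=001  stable
  step 2. node 1  ⊔preds=001  new=110  old=000  +wl: 
  step 3. node 2  ⊔preds=110  new=101  old=000  +wl: 1
  step 4. node 3  ⊔preds=111  new=111  old=000  +wl: 0
  step 5. node 1  ⊔preds=101  new=110  stable
  step 6. node 0  ⊔preds=111  new=011  old=001  +wl: 1,3
  step 7. node 1  ⊔preds=111  new=110  stable
  step 8. node 3  ⊔preds=111  new=111  stable

Least fixpoint reached:
  node 0: 011
  node 1: 110
  node 2: 101
  node 3: 111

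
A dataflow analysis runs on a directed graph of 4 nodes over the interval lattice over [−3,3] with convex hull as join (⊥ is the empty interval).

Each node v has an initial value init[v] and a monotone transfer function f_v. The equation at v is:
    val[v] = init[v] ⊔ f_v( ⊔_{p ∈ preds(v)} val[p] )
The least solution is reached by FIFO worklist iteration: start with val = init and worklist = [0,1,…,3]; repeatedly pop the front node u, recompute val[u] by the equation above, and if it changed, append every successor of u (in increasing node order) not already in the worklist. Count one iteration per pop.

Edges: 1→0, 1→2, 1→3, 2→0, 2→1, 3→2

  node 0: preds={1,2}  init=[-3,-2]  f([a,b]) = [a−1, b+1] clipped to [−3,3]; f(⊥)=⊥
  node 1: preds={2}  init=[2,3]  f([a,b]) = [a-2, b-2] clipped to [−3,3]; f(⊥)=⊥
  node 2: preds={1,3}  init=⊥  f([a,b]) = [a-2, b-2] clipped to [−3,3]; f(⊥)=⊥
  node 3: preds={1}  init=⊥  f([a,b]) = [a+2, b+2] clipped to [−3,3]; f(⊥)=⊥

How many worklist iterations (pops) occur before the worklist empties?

Trace (14 dequeues):
  [1] u=0 | in [2,3] | out [-3,3] | prev [-3,-2] | push {}
  [2] u=1 | in ⊥ | out [2,3] | ==
  [3] u=2 | in [2,3] | out [0,1] | prev ⊥ | push {0,1}
  [4] u=3 | in [2,3] | out [3,3] | prev ⊥ | push {2}
  [5] u=0 | in [0,3] | out [-3,3] | ==
  [6] u=1 | in [0,1] | out [-2,3] | prev [2,3] | push {0,3}
  [7] u=2 | in [-2,3] | out [-3,1] | prev [0,1] | push {1}
  [8] u=0 | in [-3,3] | out [-3,3] | ==
  [9] u=3 | in [-2,3] | out [0,3] | prev [3,3] | push {2}
  [10] u=1 | in [-3,1] | out [-3,3] | prev [-2,3] | push {0,3}
  [11] u=2 | in [-3,3] | out [-3,1] | ==
  [12] u=0 | in [-3,3] | out [-3,3] | ==
  [13] u=3 | in [-3,3] | out [-1,3] | prev [0,3] | push {2}
  [14] u=2 | in [-3,3] | out [-3,1] | ==

Converged values:
  [0] [-3,3]
  [1] [-3,3]
  [2] [-3,1]
  [3] [-1,3]

14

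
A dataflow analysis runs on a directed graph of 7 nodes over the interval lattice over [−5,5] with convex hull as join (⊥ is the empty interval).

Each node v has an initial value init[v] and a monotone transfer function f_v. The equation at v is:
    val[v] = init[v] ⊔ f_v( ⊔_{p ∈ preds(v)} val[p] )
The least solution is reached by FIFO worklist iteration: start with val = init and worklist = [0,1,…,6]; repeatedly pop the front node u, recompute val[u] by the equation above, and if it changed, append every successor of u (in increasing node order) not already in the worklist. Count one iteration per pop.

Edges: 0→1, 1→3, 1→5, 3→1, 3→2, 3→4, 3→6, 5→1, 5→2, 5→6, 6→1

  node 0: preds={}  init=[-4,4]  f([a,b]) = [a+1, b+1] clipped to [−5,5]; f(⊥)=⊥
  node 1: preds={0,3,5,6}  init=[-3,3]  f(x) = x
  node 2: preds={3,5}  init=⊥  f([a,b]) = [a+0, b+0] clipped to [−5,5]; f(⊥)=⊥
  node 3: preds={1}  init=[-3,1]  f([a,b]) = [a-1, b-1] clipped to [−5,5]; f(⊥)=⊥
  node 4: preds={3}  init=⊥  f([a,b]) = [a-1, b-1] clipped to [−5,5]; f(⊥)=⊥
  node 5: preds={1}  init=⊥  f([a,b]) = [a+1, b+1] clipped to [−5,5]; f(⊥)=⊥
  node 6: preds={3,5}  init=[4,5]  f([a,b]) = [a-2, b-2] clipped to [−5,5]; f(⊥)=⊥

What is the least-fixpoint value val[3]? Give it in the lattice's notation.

Iteration log — 14 steps:
  step 1. node 0  ⊔preds=⊥  new=[-4,4]  stable
  step 2. node 1  ⊔preds=[-4,5]  new=[-4,5]  old=[-3,3]  +wl: 
  step 3. node 2  ⊔preds=[-3,1]  new=[-3,1]  old=⊥  +wl: 
  step 4. node 3  ⊔preds=[-4,5]  new=[-5,4]  old=[-3,1]  +wl: 1,2
  step 5. node 4  ⊔preds=[-5,4]  new=[-5,3]  old=⊥  +wl: 
  step 6. node 5  ⊔preds=[-4,5]  new=[-3,5]  old=⊥  +wl: 
  step 7. node 6  ⊔preds=[-5,5]  new=[-5,5]  old=[4,5]  +wl: 
  step 8. node 1  ⊔preds=[-5,5]  new=[-5,5]  old=[-4,5]  +wl: 3,5
  step 9. node 2  ⊔preds=[-5,5]  new=[-5,5]  old=[-3,1]  +wl: 
  step 10. node 3  ⊔preds=[-5,5]  new=[-5,4]  stable
  step 11. node 5  ⊔preds=[-5,5]  new=[-4,5]  old=[-3,5]  +wl: 1,2,6
  step 12. node 1  ⊔preds=[-5,5]  new=[-5,5]  stable
  step 13. node 2  ⊔preds=[-5,5]  new=[-5,5]  stable
  step 14. node 6  ⊔preds=[-5,5]  new=[-5,5]  stable

Least fixpoint reached:
  node 0: [-4,4]
  node 1: [-5,5]
  node 2: [-5,5]
  node 3: [-5,4]
  node 4: [-5,3]
  node 5: [-4,5]
  node 6: [-5,5]

[-5,4]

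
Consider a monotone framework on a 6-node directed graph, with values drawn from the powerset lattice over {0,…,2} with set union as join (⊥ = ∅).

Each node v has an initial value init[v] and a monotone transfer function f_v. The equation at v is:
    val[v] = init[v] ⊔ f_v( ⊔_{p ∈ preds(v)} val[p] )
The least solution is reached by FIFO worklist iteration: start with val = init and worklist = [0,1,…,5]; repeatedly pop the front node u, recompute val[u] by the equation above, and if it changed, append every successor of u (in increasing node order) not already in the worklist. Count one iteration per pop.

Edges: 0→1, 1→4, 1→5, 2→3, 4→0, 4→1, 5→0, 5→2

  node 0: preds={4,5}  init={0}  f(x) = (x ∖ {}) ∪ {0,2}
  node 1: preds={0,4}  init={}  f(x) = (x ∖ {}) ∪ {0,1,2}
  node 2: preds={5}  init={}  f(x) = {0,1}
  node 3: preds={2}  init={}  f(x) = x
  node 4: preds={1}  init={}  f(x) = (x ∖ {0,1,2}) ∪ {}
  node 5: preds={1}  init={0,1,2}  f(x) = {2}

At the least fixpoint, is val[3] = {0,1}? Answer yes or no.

Trace (6 dequeues):
  [1] u=0 | in {0,1,2} | out {0,1,2} | prev {0} | push {}
  [2] u=1 | in {0,1,2} | out {0,1,2} | prev {} | push {}
  [3] u=2 | in {0,1,2} | out {0,1} | prev {} | push {}
  [4] u=3 | in {0,1} | out {0,1} | prev {} | push {}
  [5] u=4 | in {0,1,2} | out {} | ==
  [6] u=5 | in {0,1,2} | out {0,1,2} | ==

Converged values:
  [0] {0,1,2}
  [1] {0,1,2}
  [2] {0,1}
  [3] {0,1}
  [4] {}
  [5] {0,1,2}

yes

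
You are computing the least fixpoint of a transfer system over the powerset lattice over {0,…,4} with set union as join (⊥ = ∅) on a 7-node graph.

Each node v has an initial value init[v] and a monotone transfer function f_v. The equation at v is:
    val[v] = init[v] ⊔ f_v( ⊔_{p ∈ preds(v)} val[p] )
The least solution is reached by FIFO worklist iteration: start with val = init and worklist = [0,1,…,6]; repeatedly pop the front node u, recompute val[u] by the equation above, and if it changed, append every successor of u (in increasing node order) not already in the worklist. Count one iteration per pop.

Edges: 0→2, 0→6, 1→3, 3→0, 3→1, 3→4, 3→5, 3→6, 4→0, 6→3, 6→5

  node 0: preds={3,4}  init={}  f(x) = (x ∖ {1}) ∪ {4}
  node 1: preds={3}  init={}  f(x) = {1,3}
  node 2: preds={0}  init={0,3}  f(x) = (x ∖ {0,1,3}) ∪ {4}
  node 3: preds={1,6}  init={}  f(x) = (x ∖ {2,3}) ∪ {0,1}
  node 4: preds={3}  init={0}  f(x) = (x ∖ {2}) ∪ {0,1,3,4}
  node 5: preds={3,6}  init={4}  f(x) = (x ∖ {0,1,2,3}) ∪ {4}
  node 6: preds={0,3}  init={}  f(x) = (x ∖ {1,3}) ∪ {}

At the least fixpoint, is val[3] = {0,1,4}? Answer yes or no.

yes

Trace (16 dequeues):
  [1] u=0 | in {0} | out {0,4} | prev {} | push {}
  [2] u=1 | in {} | out {1,3} | prev {} | push {}
  [3] u=2 | in {0,4} | out {0,3,4} | prev {0,3} | push {}
  [4] u=3 | in {1,3} | out {0,1} | prev {} | push {0,1}
  [5] u=4 | in {0,1} | out {0,1,3,4} | prev {0} | push {}
  [6] u=5 | in {0,1} | out {4} | ==
  [7] u=6 | in {0,1,4} | out {0,4} | prev {} | push {3,5}
  [8] u=0 | in {0,1,3,4} | out {0,3,4} | prev {0,4} | push {2,6}
  [9] u=1 | in {0,1} | out {1,3} | ==
  [10] u=3 | in {0,1,3,4} | out {0,1,4} | prev {0,1} | push {0,1,4}
  [11] u=5 | in {0,1,4} | out {4} | ==
  [12] u=2 | in {0,3,4} | out {0,3,4} | ==
  [13] u=6 | in {0,1,3,4} | out {0,4} | ==
  [14] u=0 | in {0,1,3,4} | out {0,3,4} | ==
  [15] u=1 | in {0,1,4} | out {1,3} | ==
  [16] u=4 | in {0,1,4} | out {0,1,3,4} | ==

Converged values:
  [0] {0,3,4}
  [1] {1,3}
  [2] {0,3,4}
  [3] {0,1,4}
  [4] {0,1,3,4}
  [5] {4}
  [6] {0,4}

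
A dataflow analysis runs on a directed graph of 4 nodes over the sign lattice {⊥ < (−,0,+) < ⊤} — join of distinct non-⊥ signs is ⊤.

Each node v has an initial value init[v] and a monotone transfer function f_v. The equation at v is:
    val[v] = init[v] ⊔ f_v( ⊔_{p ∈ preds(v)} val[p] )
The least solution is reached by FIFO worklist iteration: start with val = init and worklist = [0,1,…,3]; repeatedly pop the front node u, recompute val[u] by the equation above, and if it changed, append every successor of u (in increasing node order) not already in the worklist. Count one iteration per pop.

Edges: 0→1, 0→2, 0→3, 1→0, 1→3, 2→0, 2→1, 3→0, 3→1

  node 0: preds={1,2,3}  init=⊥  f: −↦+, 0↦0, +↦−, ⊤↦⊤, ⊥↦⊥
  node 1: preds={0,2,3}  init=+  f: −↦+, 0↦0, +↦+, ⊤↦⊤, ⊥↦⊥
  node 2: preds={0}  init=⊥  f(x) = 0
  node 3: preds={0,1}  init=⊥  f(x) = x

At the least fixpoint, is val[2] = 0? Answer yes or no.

yes

Iteration log — 9 steps:
  step 1. node 0  ⊔preds=+  new=−  old=⊥  +wl: 
  step 2. node 1  ⊔preds=−  new=+  stable
  step 3. node 2  ⊔preds=−  new=0  old=⊥  +wl: 0,1
  step 4. node 3  ⊔preds=⊤  new=⊤  old=⊥  +wl: 
  step 5. node 0  ⊔preds=⊤  new=⊤  old=−  +wl: 2,3
  step 6. node 1  ⊔preds=⊤  new=⊤  old=+  +wl: 0
  step 7. node 2  ⊔preds=⊤  new=0  stable
  step 8. node 3  ⊔preds=⊤  new=⊤  stable
  step 9. node 0  ⊔preds=⊤  new=⊤  stable

Least fixpoint reached:
  node 0: ⊤
  node 1: ⊤
  node 2: 0
  node 3: ⊤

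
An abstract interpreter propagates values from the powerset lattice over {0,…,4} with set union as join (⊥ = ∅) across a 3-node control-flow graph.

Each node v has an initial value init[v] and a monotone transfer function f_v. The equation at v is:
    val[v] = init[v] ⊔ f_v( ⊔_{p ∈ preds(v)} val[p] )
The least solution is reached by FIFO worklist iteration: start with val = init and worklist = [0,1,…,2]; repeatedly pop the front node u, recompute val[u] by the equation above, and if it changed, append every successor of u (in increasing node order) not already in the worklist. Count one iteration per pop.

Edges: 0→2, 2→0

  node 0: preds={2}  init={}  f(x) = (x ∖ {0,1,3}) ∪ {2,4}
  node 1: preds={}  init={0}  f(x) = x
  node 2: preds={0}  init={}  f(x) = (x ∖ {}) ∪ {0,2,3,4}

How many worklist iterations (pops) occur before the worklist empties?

Trace (4 dequeues):
  [1] u=0 | in {} | out {2,4} | prev {} | push {}
  [2] u=1 | in {} | out {0} | ==
  [3] u=2 | in {2,4} | out {0,2,3,4} | prev {} | push {0}
  [4] u=0 | in {0,2,3,4} | out {2,4} | ==

Converged values:
  [0] {2,4}
  [1] {0}
  [2] {0,2,3,4}

4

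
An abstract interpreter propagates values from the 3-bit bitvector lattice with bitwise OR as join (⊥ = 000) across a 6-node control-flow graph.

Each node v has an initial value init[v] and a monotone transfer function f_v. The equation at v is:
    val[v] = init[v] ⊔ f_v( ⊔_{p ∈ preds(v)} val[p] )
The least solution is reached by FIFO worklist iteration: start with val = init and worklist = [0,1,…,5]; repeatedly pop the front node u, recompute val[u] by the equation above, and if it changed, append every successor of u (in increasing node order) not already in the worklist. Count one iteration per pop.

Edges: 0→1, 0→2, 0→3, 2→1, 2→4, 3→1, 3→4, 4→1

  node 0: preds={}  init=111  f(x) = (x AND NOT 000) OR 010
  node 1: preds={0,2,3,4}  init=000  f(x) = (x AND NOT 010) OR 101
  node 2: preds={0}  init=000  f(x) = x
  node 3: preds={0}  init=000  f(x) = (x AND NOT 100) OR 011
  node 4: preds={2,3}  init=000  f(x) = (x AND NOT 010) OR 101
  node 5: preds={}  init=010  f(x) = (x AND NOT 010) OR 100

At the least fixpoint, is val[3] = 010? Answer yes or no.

Trace (7 dequeues):
  [1] u=0 | in 000 | out 111 | ==
  [2] u=1 | in 111 | out 101 | prev 000 | push {}
  [3] u=2 | in 111 | out 111 | prev 000 | push {1}
  [4] u=3 | in 111 | out 011 | prev 000 | push {}
  [5] u=4 | in 111 | out 101 | prev 000 | push {}
  [6] u=5 | in 000 | out 110 | prev 010 | push {}
  [7] u=1 | in 111 | out 101 | ==

Converged values:
  [0] 111
  [1] 101
  [2] 111
  [3] 011
  [4] 101
  [5] 110

no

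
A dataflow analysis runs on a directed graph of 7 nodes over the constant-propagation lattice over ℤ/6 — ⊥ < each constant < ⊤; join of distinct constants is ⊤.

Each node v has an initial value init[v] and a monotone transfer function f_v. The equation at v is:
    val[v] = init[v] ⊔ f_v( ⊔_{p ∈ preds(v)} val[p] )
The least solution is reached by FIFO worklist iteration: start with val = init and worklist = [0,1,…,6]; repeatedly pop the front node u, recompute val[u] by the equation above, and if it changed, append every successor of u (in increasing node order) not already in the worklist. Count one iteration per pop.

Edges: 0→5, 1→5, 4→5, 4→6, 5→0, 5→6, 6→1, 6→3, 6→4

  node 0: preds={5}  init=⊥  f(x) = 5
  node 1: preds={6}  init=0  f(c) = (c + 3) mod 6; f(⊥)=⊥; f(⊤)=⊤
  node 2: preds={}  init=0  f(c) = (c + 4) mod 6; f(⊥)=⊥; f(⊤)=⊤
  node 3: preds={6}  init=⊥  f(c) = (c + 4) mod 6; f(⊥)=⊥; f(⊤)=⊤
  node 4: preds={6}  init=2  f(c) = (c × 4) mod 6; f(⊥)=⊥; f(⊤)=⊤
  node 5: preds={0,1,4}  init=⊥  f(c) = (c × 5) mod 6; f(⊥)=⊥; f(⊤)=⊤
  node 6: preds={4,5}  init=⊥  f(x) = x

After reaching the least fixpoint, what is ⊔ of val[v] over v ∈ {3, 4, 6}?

⊤

Iteration log — 13 steps:
  step 1. node 0  ⊔preds=⊥  new=5  old=⊥  +wl: 
  step 2. node 1  ⊔preds=⊥  new=0  stable
  step 3. node 2  ⊔preds=⊥  new=0  stable
  step 4. node 3  ⊔preds=⊥  new=⊥  stable
  step 5. node 4  ⊔preds=⊥  new=2  stable
  step 6. node 5  ⊔preds=⊤  new=⊤  old=⊥  +wl: 0
  step 7. node 6  ⊔preds=⊤  new=⊤  old=⊥  +wl: 1,3,4
  step 8. node 0  ⊔preds=⊤  new=5  stable
  step 9. node 1  ⊔preds=⊤  new=⊤  old=0  +wl: 5
  step 10. node 3  ⊔preds=⊤  new=⊤  old=⊥  +wl: 
  step 11. node 4  ⊔preds=⊤  new=⊤  old=2  +wl: 6
  step 12. node 5  ⊔preds=⊤  new=⊤  stable
  step 13. node 6  ⊔preds=⊤  new=⊤  stable

Least fixpoint reached:
  node 0: 5
  node 1: ⊤
  node 2: 0
  node 3: ⊤
  node 4: ⊤
  node 5: ⊤
  node 6: ⊤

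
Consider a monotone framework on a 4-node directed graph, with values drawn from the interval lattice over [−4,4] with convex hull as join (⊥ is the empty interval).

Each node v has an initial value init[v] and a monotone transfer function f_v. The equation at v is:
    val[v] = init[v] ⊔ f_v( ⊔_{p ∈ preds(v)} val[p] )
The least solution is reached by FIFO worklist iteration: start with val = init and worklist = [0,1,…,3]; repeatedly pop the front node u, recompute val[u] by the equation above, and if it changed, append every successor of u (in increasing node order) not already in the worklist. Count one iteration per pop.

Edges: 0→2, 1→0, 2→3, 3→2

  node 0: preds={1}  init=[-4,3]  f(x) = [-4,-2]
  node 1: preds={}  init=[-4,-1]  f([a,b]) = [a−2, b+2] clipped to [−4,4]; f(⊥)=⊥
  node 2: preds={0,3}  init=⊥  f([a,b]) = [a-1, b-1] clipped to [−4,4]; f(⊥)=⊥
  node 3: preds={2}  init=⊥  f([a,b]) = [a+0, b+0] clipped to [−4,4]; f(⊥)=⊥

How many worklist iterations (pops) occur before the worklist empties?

Trace (5 dequeues):
  [1] u=0 | in [-4,-1] | out [-4,3] | ==
  [2] u=1 | in ⊥ | out [-4,-1] | ==
  [3] u=2 | in [-4,3] | out [-4,2] | prev ⊥ | push {}
  [4] u=3 | in [-4,2] | out [-4,2] | prev ⊥ | push {2}
  [5] u=2 | in [-4,3] | out [-4,2] | ==

Converged values:
  [0] [-4,3]
  [1] [-4,-1]
  [2] [-4,2]
  [3] [-4,2]

5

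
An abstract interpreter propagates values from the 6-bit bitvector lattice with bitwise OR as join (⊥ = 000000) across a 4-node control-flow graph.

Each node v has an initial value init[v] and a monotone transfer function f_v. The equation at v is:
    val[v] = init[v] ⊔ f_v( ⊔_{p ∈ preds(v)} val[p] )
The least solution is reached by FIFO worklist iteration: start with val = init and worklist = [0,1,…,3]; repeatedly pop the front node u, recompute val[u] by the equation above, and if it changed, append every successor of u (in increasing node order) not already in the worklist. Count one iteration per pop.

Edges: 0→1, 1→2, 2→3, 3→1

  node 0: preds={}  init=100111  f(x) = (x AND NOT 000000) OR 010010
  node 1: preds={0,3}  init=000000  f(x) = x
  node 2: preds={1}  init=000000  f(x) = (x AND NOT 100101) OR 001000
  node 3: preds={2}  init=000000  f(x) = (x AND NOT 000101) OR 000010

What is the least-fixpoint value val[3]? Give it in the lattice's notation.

011010

Trace (6 dequeues):
  [1] u=0 | in 000000 | out 110111 | prev 100111 | push {}
  [2] u=1 | in 110111 | out 110111 | prev 000000 | push {}
  [3] u=2 | in 110111 | out 011010 | prev 000000 | push {}
  [4] u=3 | in 011010 | out 011010 | prev 000000 | push {1}
  [5] u=1 | in 111111 | out 111111 | prev 110111 | push {2}
  [6] u=2 | in 111111 | out 011010 | ==

Converged values:
  [0] 110111
  [1] 111111
  [2] 011010
  [3] 011010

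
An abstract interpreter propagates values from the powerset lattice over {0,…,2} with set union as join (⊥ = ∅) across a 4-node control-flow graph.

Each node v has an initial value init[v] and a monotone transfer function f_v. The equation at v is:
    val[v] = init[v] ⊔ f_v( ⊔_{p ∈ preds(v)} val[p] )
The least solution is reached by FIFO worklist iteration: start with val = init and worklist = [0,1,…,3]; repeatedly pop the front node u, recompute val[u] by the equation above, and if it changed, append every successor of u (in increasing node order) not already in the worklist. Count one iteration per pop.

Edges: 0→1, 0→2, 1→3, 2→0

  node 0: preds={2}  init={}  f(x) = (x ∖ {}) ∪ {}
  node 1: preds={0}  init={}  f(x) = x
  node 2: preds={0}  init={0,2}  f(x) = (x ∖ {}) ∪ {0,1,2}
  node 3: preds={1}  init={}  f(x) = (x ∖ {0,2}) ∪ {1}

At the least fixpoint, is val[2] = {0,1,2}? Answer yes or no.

yes

Iteration log — 8 steps:
  step 1. node 0  ⊔preds={0,2}  new={0,2}  old={}  +wl: 
  step 2. node 1  ⊔preds={0,2}  new={0,2}  old={}  +wl: 
  step 3. node 2  ⊔preds={0,2}  new={0,1,2}  old={0,2}  +wl: 0
  step 4. node 3  ⊔preds={0,2}  new={1}  old={}  +wl: 
  step 5. node 0  ⊔preds={0,1,2}  new={0,1,2}  old={0,2}  +wl: 1,2
  step 6. node 1  ⊔preds={0,1,2}  new={0,1,2}  old={0,2}  +wl: 3
  step 7. node 2  ⊔preds={0,1,2}  new={0,1,2}  stable
  step 8. node 3  ⊔preds={0,1,2}  new={1}  stable

Least fixpoint reached:
  node 0: {0,1,2}
  node 1: {0,1,2}
  node 2: {0,1,2}
  node 3: {1}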